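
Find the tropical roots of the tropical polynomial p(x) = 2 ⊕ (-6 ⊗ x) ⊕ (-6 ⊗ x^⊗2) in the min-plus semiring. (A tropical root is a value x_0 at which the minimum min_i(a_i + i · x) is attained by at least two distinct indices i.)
Roots: {0, 8}

Each tropical root is a break point of the lower envelope of the lines y = a_i + i · x (there are 3 lines, with slopes 0, 1, ..., 2). Only the lines that attain the minimum somewhere contribute to roots; other lines are dominated. Here the surviving (envelope) indices are i = 2, i = 1, i = 0.
Intersections between consecutive envelope lines give the roots: for adjacent envelope indices i < j the intersection is x = (a_i − a_j) / (j − i). Reading off the sorted break points: {0, 8}.
Verification: at each break x_0, at least two indices attain the minimum of min_i(a_i + i · x_0).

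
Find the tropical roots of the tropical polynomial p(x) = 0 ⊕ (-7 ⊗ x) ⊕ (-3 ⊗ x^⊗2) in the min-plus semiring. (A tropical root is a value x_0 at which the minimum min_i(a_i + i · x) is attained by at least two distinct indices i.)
Roots: {-4, 7}

Each tropical root is a break point of the lower envelope of the lines y = a_i + i · x (there are 3 lines, with slopes 0, 1, ..., 2). Only the lines that attain the minimum somewhere contribute to roots; other lines are dominated. Here the surviving (envelope) indices are i = 2, i = 1, i = 0.
Intersections between consecutive envelope lines give the roots: for adjacent envelope indices i < j the intersection is x = (a_i − a_j) / (j − i). Reading off the sorted break points: {-4, 7}.
Verification: at each break x_0, at least two indices attain the minimum of min_i(a_i + i · x_0).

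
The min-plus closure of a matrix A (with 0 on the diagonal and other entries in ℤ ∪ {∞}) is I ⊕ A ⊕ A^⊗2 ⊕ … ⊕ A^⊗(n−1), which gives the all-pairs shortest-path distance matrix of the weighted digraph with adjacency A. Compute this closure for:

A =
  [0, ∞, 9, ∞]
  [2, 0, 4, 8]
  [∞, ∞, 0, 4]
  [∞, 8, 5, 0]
Closure =
  [0, 21, 9, 13]
  [2, 0, 4, 8]
  [14, 12, 0, 4]
  [10, 8, 5, 0]

This is the Floyd-Warshall all-pairs shortest-path computation. For each intermediate vertex k = 0, 1, …, 3, update dist[i][j] ← min(dist[i][j], dist[i][k] + dist[k][j]). The final matrix gives, for each (i, j), the minimum total weight of any directed path from i to j (possibly empty when i = j).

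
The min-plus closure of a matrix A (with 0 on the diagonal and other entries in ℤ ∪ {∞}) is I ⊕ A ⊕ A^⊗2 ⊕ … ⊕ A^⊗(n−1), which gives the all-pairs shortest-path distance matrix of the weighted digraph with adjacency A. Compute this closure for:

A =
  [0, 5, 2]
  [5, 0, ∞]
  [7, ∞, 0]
Closure =
  [0, 5, 2]
  [5, 0, 7]
  [7, 12, 0]

This is the Floyd-Warshall all-pairs shortest-path computation. For each intermediate vertex k = 0, 1, …, 2, update dist[i][j] ← min(dist[i][j], dist[i][k] + dist[k][j]). The final matrix gives, for each (i, j), the minimum total weight of any directed path from i to j (possibly empty when i = j).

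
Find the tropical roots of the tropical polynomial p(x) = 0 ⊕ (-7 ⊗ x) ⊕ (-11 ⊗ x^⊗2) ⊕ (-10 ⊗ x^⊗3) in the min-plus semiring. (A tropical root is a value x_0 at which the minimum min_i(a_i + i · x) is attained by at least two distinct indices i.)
Roots: {-1, 4, 7}

Each tropical root is a break point of the lower envelope of the lines y = a_i + i · x (there are 4 lines, with slopes 0, 1, ..., 3). Only the lines that attain the minimum somewhere contribute to roots; other lines are dominated. Here the surviving (envelope) indices are i = 3, i = 2, i = 1, i = 0.
Intersections between consecutive envelope lines give the roots: for adjacent envelope indices i < j the intersection is x = (a_i − a_j) / (j − i). Reading off the sorted break points: {-1, 4, 7}.
Verification: at each break x_0, at least two indices attain the minimum of min_i(a_i + i · x_0).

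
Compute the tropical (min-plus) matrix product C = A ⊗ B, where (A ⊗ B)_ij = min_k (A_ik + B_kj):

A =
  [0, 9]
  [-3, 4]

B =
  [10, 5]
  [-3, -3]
A ⊗ B =
  [6, 5]
  [1, 1]

Apply the min-plus product entry-by-entry:
  C[0][0] = min over k of (A[0][0] + B[0][0] = 0 + 10 = 10, A[0][1] + B[1][0] = 9 + -3 = 6) = 6 (attained at k = 1)
  C[0][1] = min over k of (A[0][0] + B[0][1] = 0 + 5 = 5, A[0][1] + B[1][1] = 9 + -3 = 6) = 5 (attained at k = 0)
  C[1][0] = min over k of (A[1][0] + B[0][0] = -3 + 10 = 7, A[1][1] + B[1][0] = 4 + -3 = 1) = 1 (attained at k = 1)
  C[1][1] = min over k of (A[1][0] + B[0][1] = -3 + 5 = 2, A[1][1] + B[1][1] = 4 + -3 = 1) = 1 (attained at k = 1)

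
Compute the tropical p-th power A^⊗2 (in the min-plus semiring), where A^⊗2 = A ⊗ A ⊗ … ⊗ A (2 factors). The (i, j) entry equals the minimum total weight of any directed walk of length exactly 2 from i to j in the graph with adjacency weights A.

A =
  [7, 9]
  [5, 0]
A^⊗2 =
  [14, 9]
  [5, 0]

Each entry (A^⊗2)_ij equals the minimum over all length-2 walks i = v_0 → v_1 → … → v_2 = j of Σ_t A[v_t][v_{t+1}]. For example, for (i, j) = (0, 1) we minimise over 2 possible intermediate vertex sequences; the minimum is 9, attained along the walk 0 → 1 → 1.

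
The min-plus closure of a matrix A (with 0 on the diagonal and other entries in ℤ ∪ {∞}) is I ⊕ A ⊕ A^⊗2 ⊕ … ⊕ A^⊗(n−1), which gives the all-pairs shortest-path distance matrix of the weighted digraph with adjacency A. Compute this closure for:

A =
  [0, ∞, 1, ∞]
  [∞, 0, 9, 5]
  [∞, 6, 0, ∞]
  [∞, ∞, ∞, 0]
Closure =
  [0, 7, 1, 12]
  [∞, 0, 9, 5]
  [∞, 6, 0, 11]
  [∞, ∞, ∞, 0]

This is the Floyd-Warshall all-pairs shortest-path computation. For each intermediate vertex k = 0, 1, …, 3, update dist[i][j] ← min(dist[i][j], dist[i][k] + dist[k][j]). The final matrix gives, for each (i, j), the minimum total weight of any directed path from i to j (possibly empty when i = j).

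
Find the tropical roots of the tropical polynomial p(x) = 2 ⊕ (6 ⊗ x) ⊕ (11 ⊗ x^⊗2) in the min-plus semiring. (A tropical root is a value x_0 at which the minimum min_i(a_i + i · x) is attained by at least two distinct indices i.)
Roots: {-5, -4}

Each tropical root is a break point of the lower envelope of the lines y = a_i + i · x (there are 3 lines, with slopes 0, 1, ..., 2). Only the lines that attain the minimum somewhere contribute to roots; other lines are dominated. Here the surviving (envelope) indices are i = 2, i = 1, i = 0.
Intersections between consecutive envelope lines give the roots: for adjacent envelope indices i < j the intersection is x = (a_i − a_j) / (j − i). Reading off the sorted break points: {-5, -4}.
Verification: at each break x_0, at least two indices attain the minimum of min_i(a_i + i · x_0).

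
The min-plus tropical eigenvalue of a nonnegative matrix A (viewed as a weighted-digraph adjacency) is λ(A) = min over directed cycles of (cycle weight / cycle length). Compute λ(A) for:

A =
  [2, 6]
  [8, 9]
λ(A) = 2

Enumerate directed cycles and compute their means (weight / length). Sample:
  cycle 0 → 0: weight = 2, length = 1, mean = 2/1 ≈ 2.000
  cycle 1 → 1: weight = 9, length = 1, mean = 9/1 ≈ 9.000
  cycle 0 → 1 → 0: weight = 14, length = 2, mean = 14/2 ≈ 7.000
  cycle 1 → 0 → 1: weight = 14, length = 2, mean = 14/2 ≈ 7.000
Minimum mean = 2.000, attained e.g. along the cycle 0 → 0 with weight 2 and length 1. So λ(A) = 2/1 = 2.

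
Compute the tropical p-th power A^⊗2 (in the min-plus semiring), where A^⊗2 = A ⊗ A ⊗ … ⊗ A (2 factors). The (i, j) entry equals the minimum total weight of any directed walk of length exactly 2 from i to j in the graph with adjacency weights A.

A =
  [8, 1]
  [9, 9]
A^⊗2 =
  [10, 9]
  [17, 10]

Each entry (A^⊗2)_ij equals the minimum over all length-2 walks i = v_0 → v_1 → … → v_2 = j of Σ_t A[v_t][v_{t+1}]. For example, for (i, j) = (0, 1) we minimise over 2 possible intermediate vertex sequences; the minimum is 9, attained along the walk 0 → 0 → 1.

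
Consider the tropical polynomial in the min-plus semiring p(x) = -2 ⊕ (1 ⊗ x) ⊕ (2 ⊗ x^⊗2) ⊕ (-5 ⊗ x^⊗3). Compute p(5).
p(5) = -2

A tropical monomial a ⊗ x^⊗i evaluates to a + i · x. Evaluating each term at x = 5:
  Term 0 contributes -2 + 0 · 5 = -2
  Term 1 contributes 1 + 1 · 5 = 6
  Term 2 contributes 2 + 2 · 5 = 12
  Term 3 contributes -5 + 3 · 5 = 10
p(5) = ⊕ of these = min[-2, 6, 12, 10] = -2.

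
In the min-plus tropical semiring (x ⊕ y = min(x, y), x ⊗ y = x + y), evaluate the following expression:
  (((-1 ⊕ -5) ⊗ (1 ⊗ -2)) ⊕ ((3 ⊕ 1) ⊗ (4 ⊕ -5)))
(((-1 ⊕ -5) ⊗ (1 ⊗ -2)) ⊕ ((3 ⊕ 1) ⊗ (4 ⊕ -5))) = -6

Expand innermost to outermost. Recall ⊕ takes the minimum of its arguments and ⊗ takes their sum. Working out the expression (((-1 ⊕ -5) ⊗ (1 ⊗ -2)) ⊕ ((3 ⊕ 1) ⊗ (4 ⊕ -5))) gives -6.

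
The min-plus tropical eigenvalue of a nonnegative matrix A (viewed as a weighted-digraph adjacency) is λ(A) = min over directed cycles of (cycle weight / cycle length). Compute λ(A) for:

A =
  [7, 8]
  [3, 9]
λ(A) = 11/2

Enumerate directed cycles and compute their means (weight / length). Sample:
  cycle 0 → 0: weight = 7, length = 1, mean = 7/1 ≈ 7.000
  cycle 1 → 1: weight = 9, length = 1, mean = 9/1 ≈ 9.000
  cycle 0 → 1 → 0: weight = 11, length = 2, mean = 11/2 ≈ 5.500
  cycle 1 → 0 → 1: weight = 11, length = 2, mean = 11/2 ≈ 5.500
Minimum mean = 5.500, attained e.g. along the cycle 0 → 1 → 0 with weight 11 and length 2. So λ(A) = 11/2 = 11/2.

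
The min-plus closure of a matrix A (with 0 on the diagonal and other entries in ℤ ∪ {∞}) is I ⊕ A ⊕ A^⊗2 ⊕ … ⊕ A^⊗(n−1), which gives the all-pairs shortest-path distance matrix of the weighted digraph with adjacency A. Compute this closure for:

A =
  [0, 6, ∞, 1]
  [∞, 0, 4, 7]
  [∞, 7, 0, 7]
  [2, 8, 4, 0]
Closure =
  [0, 6, 5, 1]
  [9, 0, 4, 7]
  [9, 7, 0, 7]
  [2, 8, 4, 0]

This is the Floyd-Warshall all-pairs shortest-path computation. For each intermediate vertex k = 0, 1, …, 3, update dist[i][j] ← min(dist[i][j], dist[i][k] + dist[k][j]). The final matrix gives, for each (i, j), the minimum total weight of any directed path from i to j (possibly empty when i = j).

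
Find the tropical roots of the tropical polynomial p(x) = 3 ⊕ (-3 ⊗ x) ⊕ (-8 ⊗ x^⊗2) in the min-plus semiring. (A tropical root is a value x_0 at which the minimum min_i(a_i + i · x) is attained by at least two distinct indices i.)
Roots: {5, 6}

Each tropical root is a break point of the lower envelope of the lines y = a_i + i · x (there are 3 lines, with slopes 0, 1, ..., 2). Only the lines that attain the minimum somewhere contribute to roots; other lines are dominated. Here the surviving (envelope) indices are i = 2, i = 1, i = 0.
Intersections between consecutive envelope lines give the roots: for adjacent envelope indices i < j the intersection is x = (a_i − a_j) / (j − i). Reading off the sorted break points: {5, 6}.
Verification: at each break x_0, at least two indices attain the minimum of min_i(a_i + i · x_0).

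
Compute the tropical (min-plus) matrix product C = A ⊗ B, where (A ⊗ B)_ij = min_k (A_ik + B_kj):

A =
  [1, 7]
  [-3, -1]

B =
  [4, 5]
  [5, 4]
A ⊗ B =
  [5, 6]
  [1, 2]

Apply the min-plus product entry-by-entry:
  C[0][0] = min over k of (A[0][0] + B[0][0] = 1 + 4 = 5, A[0][1] + B[1][0] = 7 + 5 = 12) = 5 (attained at k = 0)
  C[0][1] = min over k of (A[0][0] + B[0][1] = 1 + 5 = 6, A[0][1] + B[1][1] = 7 + 4 = 11) = 6 (attained at k = 0)
  C[1][0] = min over k of (A[1][0] + B[0][0] = -3 + 4 = 1, A[1][1] + B[1][0] = -1 + 5 = 4) = 1 (attained at k = 0)
  C[1][1] = min over k of (A[1][0] + B[0][1] = -3 + 5 = 2, A[1][1] + B[1][1] = -1 + 4 = 3) = 2 (attained at k = 0)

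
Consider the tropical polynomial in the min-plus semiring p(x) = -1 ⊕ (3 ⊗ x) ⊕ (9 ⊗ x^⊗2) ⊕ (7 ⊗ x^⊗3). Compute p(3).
p(3) = -1

A tropical monomial a ⊗ x^⊗i evaluates to a + i · x. Evaluating each term at x = 3:
  Term 0 contributes -1 + 0 · 3 = -1
  Term 1 contributes 3 + 1 · 3 = 6
  Term 2 contributes 9 + 2 · 3 = 15
  Term 3 contributes 7 + 3 · 3 = 16
p(3) = ⊕ of these = min[-1, 6, 15, 16] = -1.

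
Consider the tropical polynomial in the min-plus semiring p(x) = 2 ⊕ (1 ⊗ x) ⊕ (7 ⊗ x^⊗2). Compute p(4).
p(4) = 2

A tropical monomial a ⊗ x^⊗i evaluates to a + i · x. Evaluating each term at x = 4:
  Term 0 contributes 2 + 0 · 4 = 2
  Term 1 contributes 1 + 1 · 4 = 5
  Term 2 contributes 7 + 2 · 4 = 15
p(4) = ⊕ of these = min[2, 5, 15] = 2.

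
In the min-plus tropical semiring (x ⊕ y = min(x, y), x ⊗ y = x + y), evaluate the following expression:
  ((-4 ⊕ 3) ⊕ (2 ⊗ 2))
((-4 ⊕ 3) ⊕ (2 ⊗ 2)) = -4

Expand innermost to outermost. Recall ⊕ takes the minimum of its arguments and ⊗ takes their sum. Working out the expression ((-4 ⊕ 3) ⊕ (2 ⊗ 2)) gives -4.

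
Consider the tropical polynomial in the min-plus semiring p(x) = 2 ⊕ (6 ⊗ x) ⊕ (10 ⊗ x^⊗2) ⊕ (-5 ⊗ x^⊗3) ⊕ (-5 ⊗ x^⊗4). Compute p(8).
p(8) = 2

A tropical monomial a ⊗ x^⊗i evaluates to a + i · x. Evaluating each term at x = 8:
  Term 0 contributes 2 + 0 · 8 = 2
  Term 1 contributes 6 + 1 · 8 = 14
  Term 2 contributes 10 + 2 · 8 = 26
  Term 3 contributes -5 + 3 · 8 = 19
  Term 4 contributes -5 + 4 · 8 = 27
p(8) = ⊕ of these = min[2, 14, 26, 19, 27] = 2.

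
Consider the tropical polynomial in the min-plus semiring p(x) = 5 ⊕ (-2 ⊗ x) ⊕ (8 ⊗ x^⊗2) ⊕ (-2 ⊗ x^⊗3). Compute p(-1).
p(-1) = -5

A tropical monomial a ⊗ x^⊗i evaluates to a + i · x. Evaluating each term at x = -1:
  Term 0 contributes 5 + 0 · -1 = 5
  Term 1 contributes -2 + 1 · -1 = -3
  Term 2 contributes 8 + 2 · -1 = 6
  Term 3 contributes -2 + 3 · -1 = -5
p(-1) = ⊕ of these = min[5, -3, 6, -5] = -5.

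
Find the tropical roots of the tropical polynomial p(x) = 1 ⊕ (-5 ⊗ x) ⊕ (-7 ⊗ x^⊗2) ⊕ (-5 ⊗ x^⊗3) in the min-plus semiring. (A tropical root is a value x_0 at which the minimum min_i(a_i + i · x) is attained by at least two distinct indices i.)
Roots: {-2, 2, 6}

Each tropical root is a break point of the lower envelope of the lines y = a_i + i · x (there are 4 lines, with slopes 0, 1, ..., 3). Only the lines that attain the minimum somewhere contribute to roots; other lines are dominated. Here the surviving (envelope) indices are i = 3, i = 2, i = 1, i = 0.
Intersections between consecutive envelope lines give the roots: for adjacent envelope indices i < j the intersection is x = (a_i − a_j) / (j − i). Reading off the sorted break points: {-2, 2, 6}.
Verification: at each break x_0, at least two indices attain the minimum of min_i(a_i + i · x_0).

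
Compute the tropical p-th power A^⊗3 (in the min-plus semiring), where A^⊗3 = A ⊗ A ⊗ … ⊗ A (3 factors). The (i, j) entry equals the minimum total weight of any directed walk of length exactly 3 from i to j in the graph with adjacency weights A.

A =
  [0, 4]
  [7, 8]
A^⊗3 =
  [0, 4]
  [7, 11]

Each entry (A^⊗3)_ij equals the minimum over all length-3 walks i = v_0 → v_1 → … → v_3 = j of Σ_t A[v_t][v_{t+1}]. For example, for (i, j) = (0, 1) we minimise over 4 possible intermediate vertex sequences; the minimum is 4, attained along the walk 0 → 0 → 0 → 1.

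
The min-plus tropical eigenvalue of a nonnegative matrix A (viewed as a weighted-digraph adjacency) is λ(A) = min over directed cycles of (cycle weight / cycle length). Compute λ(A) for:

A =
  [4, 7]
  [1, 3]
λ(A) = 3

Enumerate directed cycles and compute their means (weight / length). Sample:
  cycle 0 → 0: weight = 4, length = 1, mean = 4/1 ≈ 4.000
  cycle 1 → 1: weight = 3, length = 1, mean = 3/1 ≈ 3.000
  cycle 0 → 1 → 0: weight = 8, length = 2, mean = 8/2 ≈ 4.000
  cycle 1 → 0 → 1: weight = 8, length = 2, mean = 8/2 ≈ 4.000
Minimum mean = 3.000, attained e.g. along the cycle 1 → 1 with weight 3 and length 1. So λ(A) = 3/1 = 3.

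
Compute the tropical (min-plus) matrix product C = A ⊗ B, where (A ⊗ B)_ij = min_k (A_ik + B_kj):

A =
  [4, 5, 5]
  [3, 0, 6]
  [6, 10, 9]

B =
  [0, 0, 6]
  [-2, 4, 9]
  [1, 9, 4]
A ⊗ B =
  [3, 4, 9]
  [-2, 3, 9]
  [6, 6, 12]

Apply the min-plus product entry-by-entry:
  C[0][0] = min over k of (A[0][0] + B[0][0] = 4 + 0 = 4, A[0][1] + B[1][0] = 5 + -2 = 3, A[0][2] + B[2][0] = 5 + 1 = 6) = 3 (attained at k = 1)
  C[0][1] = min over k of (A[0][0] + B[0][1] = 4 + 0 = 4, A[0][1] + B[1][1] = 5 + 4 = 9, A[0][2] + B[2][1] = 5 + 9 = 14) = 4 (attained at k = 0)
  C[0][2] = min over k of (A[0][0] + B[0][2] = 4 + 6 = 10, A[0][1] + B[1][2] = 5 + 9 = 14, A[0][2] + B[2][2] = 5 + 4 = 9) = 9 (attained at k = 2)
  C[1][0] = min over k of (A[1][0] + B[0][0] = 3 + 0 = 3, A[1][1] + B[1][0] = 0 + -2 = -2, A[1][2] + B[2][0] = 6 + 1 = 7) = -2 (attained at k = 1)
  C[1][1] = min over k of (A[1][0] + B[0][1] = 3 + 0 = 3, A[1][1] + B[1][1] = 0 + 4 = 4, A[1][2] + B[2][1] = 6 + 9 = 15) = 3 (attained at k = 0)
  C[1][2] = min over k of (A[1][0] + B[0][2] = 3 + 6 = 9, A[1][1] + B[1][2] = 0 + 9 = 9, A[1][2] + B[2][2] = 6 + 4 = 10) = 9 (attained at k = 0)
  C[2][0] = min over k of (A[2][0] + B[0][0] = 6 + 0 = 6, A[2][1] + B[1][0] = 10 + -2 = 8, A[2][2] + B[2][0] = 9 + 1 = 10) = 6 (attained at k = 0)
  C[2][1] = min over k of (A[2][0] + B[0][1] = 6 + 0 = 6, A[2][1] + B[1][1] = 10 + 4 = 14, A[2][2] + B[2][1] = 9 + 9 = 18) = 6 (attained at k = 0)
  C[2][2] = min over k of (A[2][0] + B[0][2] = 6 + 6 = 12, A[2][1] + B[1][2] = 10 + 9 = 19, A[2][2] + B[2][2] = 9 + 4 = 13) = 12 (attained at k = 0)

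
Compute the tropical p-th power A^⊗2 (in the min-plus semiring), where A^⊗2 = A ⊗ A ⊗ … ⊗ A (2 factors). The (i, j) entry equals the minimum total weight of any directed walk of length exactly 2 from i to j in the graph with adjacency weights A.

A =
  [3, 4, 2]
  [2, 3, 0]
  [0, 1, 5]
A^⊗2 =
  [2, 3, 4]
  [0, 1, 3]
  [3, 4, 1]

Each entry (A^⊗2)_ij equals the minimum over all length-2 walks i = v_0 → v_1 → … → v_2 = j of Σ_t A[v_t][v_{t+1}]. For example, for (i, j) = (0, 2) we minimise over 3 possible intermediate vertex sequences; the minimum is 4, attained along the walk 0 → 1 → 2.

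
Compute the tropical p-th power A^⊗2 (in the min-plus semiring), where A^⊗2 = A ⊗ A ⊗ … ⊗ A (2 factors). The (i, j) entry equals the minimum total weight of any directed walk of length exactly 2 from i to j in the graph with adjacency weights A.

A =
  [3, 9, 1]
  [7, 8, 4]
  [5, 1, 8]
A^⊗2 =
  [6, 2, 4]
  [9, 5, 8]
  [8, 9, 5]

Each entry (A^⊗2)_ij equals the minimum over all length-2 walks i = v_0 → v_1 → … → v_2 = j of Σ_t A[v_t][v_{t+1}]. For example, for (i, j) = (0, 2) we minimise over 3 possible intermediate vertex sequences; the minimum is 4, attained along the walk 0 → 0 → 2.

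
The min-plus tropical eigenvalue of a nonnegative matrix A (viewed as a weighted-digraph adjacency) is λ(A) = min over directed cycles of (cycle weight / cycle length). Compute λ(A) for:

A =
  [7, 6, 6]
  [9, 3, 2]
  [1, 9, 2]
λ(A) = 2

Enumerate directed cycles and compute their means (weight / length). Sample:
  cycle 0 → 0: weight = 7, length = 1, mean = 7/1 ≈ 7.000
  cycle 1 → 1: weight = 3, length = 1, mean = 3/1 ≈ 3.000
  cycle 2 → 2: weight = 2, length = 1, mean = 2/1 ≈ 2.000
  cycle 0 → 1 → 0: weight = 15, length = 2, mean = 15/2 ≈ 7.500
  cycle 0 → 2 → 0: weight = 7, length = 2, mean = 7/2 ≈ 3.500
  cycle 1 → 0 → 1: weight = 15, length = 2, mean = 15/2 ≈ 7.500
Minimum mean = 2.000, attained e.g. along the cycle 2 → 2 with weight 2 and length 1. So λ(A) = 2/1 = 2.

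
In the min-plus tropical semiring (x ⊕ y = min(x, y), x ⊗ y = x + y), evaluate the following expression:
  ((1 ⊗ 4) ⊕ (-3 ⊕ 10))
((1 ⊗ 4) ⊕ (-3 ⊕ 10)) = -3

Expand innermost to outermost. Recall ⊕ takes the minimum of its arguments and ⊗ takes their sum. Working out the expression ((1 ⊗ 4) ⊕ (-3 ⊕ 10)) gives -3.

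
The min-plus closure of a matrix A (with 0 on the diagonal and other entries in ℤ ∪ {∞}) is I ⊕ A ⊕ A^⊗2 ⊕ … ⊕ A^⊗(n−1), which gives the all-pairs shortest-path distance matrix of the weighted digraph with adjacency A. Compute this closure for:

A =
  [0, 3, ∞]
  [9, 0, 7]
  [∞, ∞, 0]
Closure =
  [0, 3, 10]
  [9, 0, 7]
  [∞, ∞, 0]

This is the Floyd-Warshall all-pairs shortest-path computation. For each intermediate vertex k = 0, 1, …, 2, update dist[i][j] ← min(dist[i][j], dist[i][k] + dist[k][j]). The final matrix gives, for each (i, j), the minimum total weight of any directed path from i to j (possibly empty when i = j).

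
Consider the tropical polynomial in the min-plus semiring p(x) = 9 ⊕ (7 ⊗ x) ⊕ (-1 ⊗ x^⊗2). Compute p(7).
p(7) = 9

A tropical monomial a ⊗ x^⊗i evaluates to a + i · x. Evaluating each term at x = 7:
  Term 0 contributes 9 + 0 · 7 = 9
  Term 1 contributes 7 + 1 · 7 = 14
  Term 2 contributes -1 + 2 · 7 = 13
p(7) = ⊕ of these = min[9, 14, 13] = 9.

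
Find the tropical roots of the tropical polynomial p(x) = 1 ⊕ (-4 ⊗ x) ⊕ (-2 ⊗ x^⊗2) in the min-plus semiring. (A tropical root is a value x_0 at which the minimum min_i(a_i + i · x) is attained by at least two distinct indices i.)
Roots: {-2, 5}

Each tropical root is a break point of the lower envelope of the lines y = a_i + i · x (there are 3 lines, with slopes 0, 1, ..., 2). Only the lines that attain the minimum somewhere contribute to roots; other lines are dominated. Here the surviving (envelope) indices are i = 2, i = 1, i = 0.
Intersections between consecutive envelope lines give the roots: for adjacent envelope indices i < j the intersection is x = (a_i − a_j) / (j − i). Reading off the sorted break points: {-2, 5}.
Verification: at each break x_0, at least two indices attain the minimum of min_i(a_i + i · x_0).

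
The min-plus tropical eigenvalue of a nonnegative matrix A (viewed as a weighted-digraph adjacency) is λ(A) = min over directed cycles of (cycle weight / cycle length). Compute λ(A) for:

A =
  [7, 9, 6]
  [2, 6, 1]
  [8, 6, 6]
λ(A) = 7/2

Enumerate directed cycles and compute their means (weight / length). Sample:
  cycle 0 → 0: weight = 7, length = 1, mean = 7/1 ≈ 7.000
  cycle 1 → 1: weight = 6, length = 1, mean = 6/1 ≈ 6.000
  cycle 2 → 2: weight = 6, length = 1, mean = 6/1 ≈ 6.000
  cycle 0 → 1 → 0: weight = 11, length = 2, mean = 11/2 ≈ 5.500
  cycle 0 → 2 → 0: weight = 14, length = 2, mean = 14/2 ≈ 7.000
  cycle 1 → 0 → 1: weight = 11, length = 2, mean = 11/2 ≈ 5.500
Minimum mean = 3.500, attained e.g. along the cycle 1 → 2 → 1 with weight 7 and length 2. So λ(A) = 7/2 = 7/2.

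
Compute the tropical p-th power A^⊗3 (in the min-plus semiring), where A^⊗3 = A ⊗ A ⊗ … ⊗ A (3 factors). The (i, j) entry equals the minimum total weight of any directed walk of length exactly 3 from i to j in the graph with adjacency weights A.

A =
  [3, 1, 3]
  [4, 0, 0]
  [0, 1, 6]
A^⊗3 =
  [1, 1, 1]
  [0, 0, 0]
  [1, 1, 1]

Each entry (A^⊗3)_ij equals the minimum over all length-3 walks i = v_0 → v_1 → … → v_3 = j of Σ_t A[v_t][v_{t+1}]. For example, for (i, j) = (0, 2) we minimise over 9 possible intermediate vertex sequences; the minimum is 1, attained along the walk 0 → 1 → 1 → 2.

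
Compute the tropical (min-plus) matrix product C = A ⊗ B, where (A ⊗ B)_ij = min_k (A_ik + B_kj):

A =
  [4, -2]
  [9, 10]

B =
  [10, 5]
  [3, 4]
A ⊗ B =
  [1, 2]
  [13, 14]

Apply the min-plus product entry-by-entry:
  C[0][0] = min over k of (A[0][0] + B[0][0] = 4 + 10 = 14, A[0][1] + B[1][0] = -2 + 3 = 1) = 1 (attained at k = 1)
  C[0][1] = min over k of (A[0][0] + B[0][1] = 4 + 5 = 9, A[0][1] + B[1][1] = -2 + 4 = 2) = 2 (attained at k = 1)
  C[1][0] = min over k of (A[1][0] + B[0][0] = 9 + 10 = 19, A[1][1] + B[1][0] = 10 + 3 = 13) = 13 (attained at k = 1)
  C[1][1] = min over k of (A[1][0] + B[0][1] = 9 + 5 = 14, A[1][1] + B[1][1] = 10 + 4 = 14) = 14 (attained at k = 0)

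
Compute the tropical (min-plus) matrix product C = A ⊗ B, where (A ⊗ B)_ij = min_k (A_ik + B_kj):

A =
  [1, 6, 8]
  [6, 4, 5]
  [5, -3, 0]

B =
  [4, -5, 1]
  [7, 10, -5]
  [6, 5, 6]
A ⊗ B =
  [5, -4, 1]
  [10, 1, -1]
  [4, 0, -8]

Apply the min-plus product entry-by-entry:
  C[0][0] = min over k of (A[0][0] + B[0][0] = 1 + 4 = 5, A[0][1] + B[1][0] = 6 + 7 = 13, A[0][2] + B[2][0] = 8 + 6 = 14) = 5 (attained at k = 0)
  C[0][1] = min over k of (A[0][0] + B[0][1] = 1 + -5 = -4, A[0][1] + B[1][1] = 6 + 10 = 16, A[0][2] + B[2][1] = 8 + 5 = 13) = -4 (attained at k = 0)
  C[0][2] = min over k of (A[0][0] + B[0][2] = 1 + 1 = 2, A[0][1] + B[1][2] = 6 + -5 = 1, A[0][2] + B[2][2] = 8 + 6 = 14) = 1 (attained at k = 1)
  C[1][0] = min over k of (A[1][0] + B[0][0] = 6 + 4 = 10, A[1][1] + B[1][0] = 4 + 7 = 11, A[1][2] + B[2][0] = 5 + 6 = 11) = 10 (attained at k = 0)
  C[1][1] = min over k of (A[1][0] + B[0][1] = 6 + -5 = 1, A[1][1] + B[1][1] = 4 + 10 = 14, A[1][2] + B[2][1] = 5 + 5 = 10) = 1 (attained at k = 0)
  C[1][2] = min over k of (A[1][0] + B[0][2] = 6 + 1 = 7, A[1][1] + B[1][2] = 4 + -5 = -1, A[1][2] + B[2][2] = 5 + 6 = 11) = -1 (attained at k = 1)
  C[2][0] = min over k of (A[2][0] + B[0][0] = 5 + 4 = 9, A[2][1] + B[1][0] = -3 + 7 = 4, A[2][2] + B[2][0] = 0 + 6 = 6) = 4 (attained at k = 1)
  C[2][1] = min over k of (A[2][0] + B[0][1] = 5 + -5 = 0, A[2][1] + B[1][1] = -3 + 10 = 7, A[2][2] + B[2][1] = 0 + 5 = 5) = 0 (attained at k = 0)
  C[2][2] = min over k of (A[2][0] + B[0][2] = 5 + 1 = 6, A[2][1] + B[1][2] = -3 + -5 = -8, A[2][2] + B[2][2] = 0 + 6 = 6) = -8 (attained at k = 1)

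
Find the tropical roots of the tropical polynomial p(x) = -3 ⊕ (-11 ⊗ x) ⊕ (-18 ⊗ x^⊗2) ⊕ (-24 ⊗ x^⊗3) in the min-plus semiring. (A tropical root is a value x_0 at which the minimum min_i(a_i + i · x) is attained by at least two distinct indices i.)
Roots: {6, 7, 8}

Each tropical root is a break point of the lower envelope of the lines y = a_i + i · x (there are 4 lines, with slopes 0, 1, ..., 3). Only the lines that attain the minimum somewhere contribute to roots; other lines are dominated. Here the surviving (envelope) indices are i = 3, i = 2, i = 1, i = 0.
Intersections between consecutive envelope lines give the roots: for adjacent envelope indices i < j the intersection is x = (a_i − a_j) / (j − i). Reading off the sorted break points: {6, 7, 8}.
Verification: at each break x_0, at least two indices attain the minimum of min_i(a_i + i · x_0).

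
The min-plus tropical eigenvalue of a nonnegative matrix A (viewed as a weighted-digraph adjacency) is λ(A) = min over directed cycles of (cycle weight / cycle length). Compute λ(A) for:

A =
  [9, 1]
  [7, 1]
λ(A) = 1

Enumerate directed cycles and compute their means (weight / length). Sample:
  cycle 0 → 0: weight = 9, length = 1, mean = 9/1 ≈ 9.000
  cycle 1 → 1: weight = 1, length = 1, mean = 1/1 ≈ 1.000
  cycle 0 → 1 → 0: weight = 8, length = 2, mean = 8/2 ≈ 4.000
  cycle 1 → 0 → 1: weight = 8, length = 2, mean = 8/2 ≈ 4.000
Minimum mean = 1.000, attained e.g. along the cycle 1 → 1 with weight 1 and length 1. So λ(A) = 1/1 = 1.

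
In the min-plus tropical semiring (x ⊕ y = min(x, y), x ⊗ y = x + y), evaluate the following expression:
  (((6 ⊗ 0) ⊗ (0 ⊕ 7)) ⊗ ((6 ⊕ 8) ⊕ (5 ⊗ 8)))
(((6 ⊗ 0) ⊗ (0 ⊕ 7)) ⊗ ((6 ⊕ 8) ⊕ (5 ⊗ 8))) = 12

Expand innermost to outermost. Recall ⊕ takes the minimum of its arguments and ⊗ takes their sum. Working out the expression (((6 ⊗ 0) ⊗ (0 ⊕ 7)) ⊗ ((6 ⊕ 8) ⊕ (5 ⊗ 8))) gives 12.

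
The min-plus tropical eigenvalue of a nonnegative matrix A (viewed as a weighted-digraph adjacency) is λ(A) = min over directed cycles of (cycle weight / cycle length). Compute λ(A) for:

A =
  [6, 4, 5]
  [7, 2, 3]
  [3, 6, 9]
λ(A) = 2

Enumerate directed cycles and compute their means (weight / length). Sample:
  cycle 0 → 0: weight = 6, length = 1, mean = 6/1 ≈ 6.000
  cycle 1 → 1: weight = 2, length = 1, mean = 2/1 ≈ 2.000
  cycle 2 → 2: weight = 9, length = 1, mean = 9/1 ≈ 9.000
  cycle 0 → 1 → 0: weight = 11, length = 2, mean = 11/2 ≈ 5.500
  cycle 0 → 2 → 0: weight = 8, length = 2, mean = 8/2 ≈ 4.000
  cycle 1 → 0 → 1: weight = 11, length = 2, mean = 11/2 ≈ 5.500
Minimum mean = 2.000, attained e.g. along the cycle 1 → 1 with weight 2 and length 1. So λ(A) = 2/1 = 2.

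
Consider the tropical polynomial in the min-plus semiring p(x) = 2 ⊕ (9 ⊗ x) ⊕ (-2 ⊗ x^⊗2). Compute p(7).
p(7) = 2

A tropical monomial a ⊗ x^⊗i evaluates to a + i · x. Evaluating each term at x = 7:
  Term 0 contributes 2 + 0 · 7 = 2
  Term 1 contributes 9 + 1 · 7 = 16
  Term 2 contributes -2 + 2 · 7 = 12
p(7) = ⊕ of these = min[2, 16, 12] = 2.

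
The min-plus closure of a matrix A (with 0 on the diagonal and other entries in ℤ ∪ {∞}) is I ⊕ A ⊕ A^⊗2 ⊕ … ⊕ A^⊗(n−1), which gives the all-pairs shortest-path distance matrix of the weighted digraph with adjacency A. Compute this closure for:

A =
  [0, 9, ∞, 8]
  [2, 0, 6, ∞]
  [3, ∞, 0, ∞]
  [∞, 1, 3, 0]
Closure =
  [0, 9, 11, 8]
  [2, 0, 6, 10]
  [3, 12, 0, 11]
  [3, 1, 3, 0]

This is the Floyd-Warshall all-pairs shortest-path computation. For each intermediate vertex k = 0, 1, …, 3, update dist[i][j] ← min(dist[i][j], dist[i][k] + dist[k][j]). The final matrix gives, for each (i, j), the minimum total weight of any directed path from i to j (possibly empty when i = j).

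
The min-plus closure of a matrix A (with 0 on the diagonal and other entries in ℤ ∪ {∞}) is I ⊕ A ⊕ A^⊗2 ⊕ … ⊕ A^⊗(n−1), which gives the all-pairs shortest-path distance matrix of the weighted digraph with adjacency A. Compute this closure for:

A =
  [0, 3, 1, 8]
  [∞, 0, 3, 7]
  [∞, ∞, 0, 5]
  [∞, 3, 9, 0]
Closure =
  [0, 3, 1, 6]
  [∞, 0, 3, 7]
  [∞, 8, 0, 5]
  [∞, 3, 6, 0]

This is the Floyd-Warshall all-pairs shortest-path computation. For each intermediate vertex k = 0, 1, …, 3, update dist[i][j] ← min(dist[i][j], dist[i][k] + dist[k][j]). The final matrix gives, for each (i, j), the minimum total weight of any directed path from i to j (possibly empty when i = j).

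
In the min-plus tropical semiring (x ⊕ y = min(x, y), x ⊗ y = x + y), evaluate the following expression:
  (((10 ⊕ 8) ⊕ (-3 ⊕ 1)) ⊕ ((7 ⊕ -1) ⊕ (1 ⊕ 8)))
(((10 ⊕ 8) ⊕ (-3 ⊕ 1)) ⊕ ((7 ⊕ -1) ⊕ (1 ⊕ 8))) = -3

Expand innermost to outermost. Recall ⊕ takes the minimum of its arguments and ⊗ takes their sum. Working out the expression (((10 ⊕ 8) ⊕ (-3 ⊕ 1)) ⊕ ((7 ⊕ -1) ⊕ (1 ⊕ 8))) gives -3.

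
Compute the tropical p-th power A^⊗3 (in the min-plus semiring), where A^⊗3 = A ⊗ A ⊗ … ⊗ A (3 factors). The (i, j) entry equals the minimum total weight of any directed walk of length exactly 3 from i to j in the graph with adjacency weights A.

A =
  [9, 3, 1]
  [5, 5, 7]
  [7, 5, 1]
A^⊗3 =
  [9, 7, 3]
  [13, 11, 7]
  [9, 7, 3]

Each entry (A^⊗3)_ij equals the minimum over all length-3 walks i = v_0 → v_1 → … → v_3 = j of Σ_t A[v_t][v_{t+1}]. For example, for (i, j) = (0, 2) we minimise over 9 possible intermediate vertex sequences; the minimum is 3, attained along the walk 0 → 2 → 2 → 2.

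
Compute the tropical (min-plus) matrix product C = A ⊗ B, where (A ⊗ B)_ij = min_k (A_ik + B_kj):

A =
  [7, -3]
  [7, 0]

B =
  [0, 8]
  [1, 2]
A ⊗ B =
  [-2, -1]
  [1, 2]

Apply the min-plus product entry-by-entry:
  C[0][0] = min over k of (A[0][0] + B[0][0] = 7 + 0 = 7, A[0][1] + B[1][0] = -3 + 1 = -2) = -2 (attained at k = 1)
  C[0][1] = min over k of (A[0][0] + B[0][1] = 7 + 8 = 15, A[0][1] + B[1][1] = -3 + 2 = -1) = -1 (attained at k = 1)
  C[1][0] = min over k of (A[1][0] + B[0][0] = 7 + 0 = 7, A[1][1] + B[1][0] = 0 + 1 = 1) = 1 (attained at k = 1)
  C[1][1] = min over k of (A[1][0] + B[0][1] = 7 + 8 = 15, A[1][1] + B[1][1] = 0 + 2 = 2) = 2 (attained at k = 1)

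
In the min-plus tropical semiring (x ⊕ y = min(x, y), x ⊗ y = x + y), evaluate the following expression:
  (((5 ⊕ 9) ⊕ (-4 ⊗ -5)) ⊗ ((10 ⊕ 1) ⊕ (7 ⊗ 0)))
(((5 ⊕ 9) ⊕ (-4 ⊗ -5)) ⊗ ((10 ⊕ 1) ⊕ (7 ⊗ 0))) = -8

Expand innermost to outermost. Recall ⊕ takes the minimum of its arguments and ⊗ takes their sum. Working out the expression (((5 ⊕ 9) ⊕ (-4 ⊗ -5)) ⊗ ((10 ⊕ 1) ⊕ (7 ⊗ 0))) gives -8.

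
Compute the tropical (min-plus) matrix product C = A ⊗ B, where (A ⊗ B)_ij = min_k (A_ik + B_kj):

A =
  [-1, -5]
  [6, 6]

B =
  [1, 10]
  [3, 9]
A ⊗ B =
  [-2, 4]
  [7, 15]

Apply the min-plus product entry-by-entry:
  C[0][0] = min over k of (A[0][0] + B[0][0] = -1 + 1 = 0, A[0][1] + B[1][0] = -5 + 3 = -2) = -2 (attained at k = 1)
  C[0][1] = min over k of (A[0][0] + B[0][1] = -1 + 10 = 9, A[0][1] + B[1][1] = -5 + 9 = 4) = 4 (attained at k = 1)
  C[1][0] = min over k of (A[1][0] + B[0][0] = 6 + 1 = 7, A[1][1] + B[1][0] = 6 + 3 = 9) = 7 (attained at k = 0)
  C[1][1] = min over k of (A[1][0] + B[0][1] = 6 + 10 = 16, A[1][1] + B[1][1] = 6 + 9 = 15) = 15 (attained at k = 1)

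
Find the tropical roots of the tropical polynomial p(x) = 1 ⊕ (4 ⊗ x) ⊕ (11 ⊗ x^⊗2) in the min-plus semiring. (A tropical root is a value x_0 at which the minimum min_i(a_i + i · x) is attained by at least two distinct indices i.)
Roots: {-7, -3}

Each tropical root is a break point of the lower envelope of the lines y = a_i + i · x (there are 3 lines, with slopes 0, 1, ..., 2). Only the lines that attain the minimum somewhere contribute to roots; other lines are dominated. Here the surviving (envelope) indices are i = 2, i = 1, i = 0.
Intersections between consecutive envelope lines give the roots: for adjacent envelope indices i < j the intersection is x = (a_i − a_j) / (j − i). Reading off the sorted break points: {-7, -3}.
Verification: at each break x_0, at least two indices attain the minimum of min_i(a_i + i · x_0).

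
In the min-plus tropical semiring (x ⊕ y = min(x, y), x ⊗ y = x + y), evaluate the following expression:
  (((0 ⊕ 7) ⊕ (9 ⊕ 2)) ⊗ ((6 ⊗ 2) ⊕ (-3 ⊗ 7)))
(((0 ⊕ 7) ⊕ (9 ⊕ 2)) ⊗ ((6 ⊗ 2) ⊕ (-3 ⊗ 7))) = 4

Expand innermost to outermost. Recall ⊕ takes the minimum of its arguments and ⊗ takes their sum. Working out the expression (((0 ⊕ 7) ⊕ (9 ⊕ 2)) ⊗ ((6 ⊗ 2) ⊕ (-3 ⊗ 7))) gives 4.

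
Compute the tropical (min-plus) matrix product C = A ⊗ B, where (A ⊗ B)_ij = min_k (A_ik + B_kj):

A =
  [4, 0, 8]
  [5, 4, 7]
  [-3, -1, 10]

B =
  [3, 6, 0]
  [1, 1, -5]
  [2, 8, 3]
A ⊗ B =
  [1, 1, -5]
  [5, 5, -1]
  [0, 0, -6]

Apply the min-plus product entry-by-entry:
  C[0][0] = min over k of (A[0][0] + B[0][0] = 4 + 3 = 7, A[0][1] + B[1][0] = 0 + 1 = 1, A[0][2] + B[2][0] = 8 + 2 = 10) = 1 (attained at k = 1)
  C[0][1] = min over k of (A[0][0] + B[0][1] = 4 + 6 = 10, A[0][1] + B[1][1] = 0 + 1 = 1, A[0][2] + B[2][1] = 8 + 8 = 16) = 1 (attained at k = 1)
  C[0][2] = min over k of (A[0][0] + B[0][2] = 4 + 0 = 4, A[0][1] + B[1][2] = 0 + -5 = -5, A[0][2] + B[2][2] = 8 + 3 = 11) = -5 (attained at k = 1)
  C[1][0] = min over k of (A[1][0] + B[0][0] = 5 + 3 = 8, A[1][1] + B[1][0] = 4 + 1 = 5, A[1][2] + B[2][0] = 7 + 2 = 9) = 5 (attained at k = 1)
  C[1][1] = min over k of (A[1][0] + B[0][1] = 5 + 6 = 11, A[1][1] + B[1][1] = 4 + 1 = 5, A[1][2] + B[2][1] = 7 + 8 = 15) = 5 (attained at k = 1)
  C[1][2] = min over k of (A[1][0] + B[0][2] = 5 + 0 = 5, A[1][1] + B[1][2] = 4 + -5 = -1, A[1][2] + B[2][2] = 7 + 3 = 10) = -1 (attained at k = 1)
  C[2][0] = min over k of (A[2][0] + B[0][0] = -3 + 3 = 0, A[2][1] + B[1][0] = -1 + 1 = 0, A[2][2] + B[2][0] = 10 + 2 = 12) = 0 (attained at k = 0)
  C[2][1] = min over k of (A[2][0] + B[0][1] = -3 + 6 = 3, A[2][1] + B[1][1] = -1 + 1 = 0, A[2][2] + B[2][1] = 10 + 8 = 18) = 0 (attained at k = 1)
  C[2][2] = min over k of (A[2][0] + B[0][2] = -3 + 0 = -3, A[2][1] + B[1][2] = -1 + -5 = -6, A[2][2] + B[2][2] = 10 + 3 = 13) = -6 (attained at k = 1)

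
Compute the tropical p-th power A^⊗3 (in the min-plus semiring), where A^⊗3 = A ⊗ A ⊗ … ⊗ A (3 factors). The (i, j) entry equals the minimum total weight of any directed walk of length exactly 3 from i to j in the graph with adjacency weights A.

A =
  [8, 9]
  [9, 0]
A^⊗3 =
  [18, 9]
  [9, 0]

Each entry (A^⊗3)_ij equals the minimum over all length-3 walks i = v_0 → v_1 → … → v_3 = j of Σ_t A[v_t][v_{t+1}]. For example, for (i, j) = (0, 1) we minimise over 4 possible intermediate vertex sequences; the minimum is 9, attained along the walk 0 → 1 → 1 → 1.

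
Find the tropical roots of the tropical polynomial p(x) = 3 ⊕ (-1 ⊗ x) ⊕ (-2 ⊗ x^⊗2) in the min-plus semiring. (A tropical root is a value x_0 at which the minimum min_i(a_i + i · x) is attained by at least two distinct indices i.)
Roots: {1, 4}

Each tropical root is a break point of the lower envelope of the lines y = a_i + i · x (there are 3 lines, with slopes 0, 1, ..., 2). Only the lines that attain the minimum somewhere contribute to roots; other lines are dominated. Here the surviving (envelope) indices are i = 2, i = 1, i = 0.
Intersections between consecutive envelope lines give the roots: for adjacent envelope indices i < j the intersection is x = (a_i − a_j) / (j − i). Reading off the sorted break points: {1, 4}.
Verification: at each break x_0, at least two indices attain the minimum of min_i(a_i + i · x_0).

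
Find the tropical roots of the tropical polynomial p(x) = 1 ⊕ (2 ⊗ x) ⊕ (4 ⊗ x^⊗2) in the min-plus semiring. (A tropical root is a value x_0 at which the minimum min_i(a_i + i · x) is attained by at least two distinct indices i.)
Roots: {-2, -1}

Each tropical root is a break point of the lower envelope of the lines y = a_i + i · x (there are 3 lines, with slopes 0, 1, ..., 2). Only the lines that attain the minimum somewhere contribute to roots; other lines are dominated. Here the surviving (envelope) indices are i = 2, i = 1, i = 0.
Intersections between consecutive envelope lines give the roots: for adjacent envelope indices i < j the intersection is x = (a_i − a_j) / (j − i). Reading off the sorted break points: {-2, -1}.
Verification: at each break x_0, at least two indices attain the minimum of min_i(a_i + i · x_0).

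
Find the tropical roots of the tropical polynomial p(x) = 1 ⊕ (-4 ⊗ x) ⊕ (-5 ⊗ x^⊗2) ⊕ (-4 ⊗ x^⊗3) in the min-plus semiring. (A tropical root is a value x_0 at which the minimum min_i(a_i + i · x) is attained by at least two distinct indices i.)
Roots: {-1, 1, 5}

Each tropical root is a break point of the lower envelope of the lines y = a_i + i · x (there are 4 lines, with slopes 0, 1, ..., 3). Only the lines that attain the minimum somewhere contribute to roots; other lines are dominated. Here the surviving (envelope) indices are i = 3, i = 2, i = 1, i = 0.
Intersections between consecutive envelope lines give the roots: for adjacent envelope indices i < j the intersection is x = (a_i − a_j) / (j − i). Reading off the sorted break points: {-1, 1, 5}.
Verification: at each break x_0, at least two indices attain the minimum of min_i(a_i + i · x_0).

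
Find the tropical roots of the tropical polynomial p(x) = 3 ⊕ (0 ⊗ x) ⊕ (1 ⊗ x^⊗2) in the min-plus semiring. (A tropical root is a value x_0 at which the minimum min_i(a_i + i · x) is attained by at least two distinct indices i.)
Roots: {-1, 3}

Each tropical root is a break point of the lower envelope of the lines y = a_i + i · x (there are 3 lines, with slopes 0, 1, ..., 2). Only the lines that attain the minimum somewhere contribute to roots; other lines are dominated. Here the surviving (envelope) indices are i = 2, i = 1, i = 0.
Intersections between consecutive envelope lines give the roots: for adjacent envelope indices i < j the intersection is x = (a_i − a_j) / (j − i). Reading off the sorted break points: {-1, 3}.
Verification: at each break x_0, at least two indices attain the minimum of min_i(a_i + i · x_0).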